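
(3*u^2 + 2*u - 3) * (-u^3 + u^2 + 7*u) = -3*u^5 + u^4 + 26*u^3 + 11*u^2 - 21*u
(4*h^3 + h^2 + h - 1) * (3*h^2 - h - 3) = 12*h^5 - h^4 - 10*h^3 - 7*h^2 - 2*h + 3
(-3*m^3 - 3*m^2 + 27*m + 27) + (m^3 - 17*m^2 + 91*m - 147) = -2*m^3 - 20*m^2 + 118*m - 120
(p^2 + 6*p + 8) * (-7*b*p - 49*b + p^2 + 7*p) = -7*b*p^3 - 91*b*p^2 - 350*b*p - 392*b + p^4 + 13*p^3 + 50*p^2 + 56*p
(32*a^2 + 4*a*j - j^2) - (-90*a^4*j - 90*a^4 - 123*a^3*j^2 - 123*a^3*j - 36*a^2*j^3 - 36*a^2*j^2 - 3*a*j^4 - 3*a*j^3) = 90*a^4*j + 90*a^4 + 123*a^3*j^2 + 123*a^3*j + 36*a^2*j^3 + 36*a^2*j^2 + 32*a^2 + 3*a*j^4 + 3*a*j^3 + 4*a*j - j^2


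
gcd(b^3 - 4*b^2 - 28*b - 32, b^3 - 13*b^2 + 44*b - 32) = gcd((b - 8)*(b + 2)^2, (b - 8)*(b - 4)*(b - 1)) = b - 8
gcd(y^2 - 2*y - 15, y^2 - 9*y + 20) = y - 5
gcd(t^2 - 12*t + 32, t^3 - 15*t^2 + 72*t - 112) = t - 4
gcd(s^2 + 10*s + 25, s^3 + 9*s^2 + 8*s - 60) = s + 5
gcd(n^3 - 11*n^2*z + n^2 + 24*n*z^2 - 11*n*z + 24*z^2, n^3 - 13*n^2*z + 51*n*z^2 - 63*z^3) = -n + 3*z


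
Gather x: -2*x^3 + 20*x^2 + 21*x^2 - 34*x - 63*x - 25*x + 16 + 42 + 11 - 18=-2*x^3 + 41*x^2 - 122*x + 51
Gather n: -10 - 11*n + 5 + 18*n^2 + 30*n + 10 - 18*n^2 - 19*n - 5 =0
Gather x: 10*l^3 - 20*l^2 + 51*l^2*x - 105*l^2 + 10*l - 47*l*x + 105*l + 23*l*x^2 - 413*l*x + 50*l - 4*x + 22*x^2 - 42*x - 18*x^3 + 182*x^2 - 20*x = 10*l^3 - 125*l^2 + 165*l - 18*x^3 + x^2*(23*l + 204) + x*(51*l^2 - 460*l - 66)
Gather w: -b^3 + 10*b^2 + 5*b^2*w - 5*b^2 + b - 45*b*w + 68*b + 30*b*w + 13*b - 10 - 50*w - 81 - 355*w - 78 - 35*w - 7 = -b^3 + 5*b^2 + 82*b + w*(5*b^2 - 15*b - 440) - 176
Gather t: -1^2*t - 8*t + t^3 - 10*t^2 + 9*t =t^3 - 10*t^2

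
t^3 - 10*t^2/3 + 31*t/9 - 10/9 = (t - 5/3)*(t - 1)*(t - 2/3)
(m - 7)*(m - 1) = m^2 - 8*m + 7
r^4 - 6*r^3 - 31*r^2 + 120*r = r*(r - 8)*(r - 3)*(r + 5)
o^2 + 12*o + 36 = (o + 6)^2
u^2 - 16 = (u - 4)*(u + 4)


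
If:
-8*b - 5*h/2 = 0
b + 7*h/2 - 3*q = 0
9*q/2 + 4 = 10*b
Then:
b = 40/253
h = -128/253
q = -136/253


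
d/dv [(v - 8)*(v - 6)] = 2*v - 14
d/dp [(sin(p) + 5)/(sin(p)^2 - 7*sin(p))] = (-cos(p) - 10/tan(p) + 35*cos(p)/sin(p)^2)/(sin(p) - 7)^2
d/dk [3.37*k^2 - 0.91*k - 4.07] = 6.74*k - 0.91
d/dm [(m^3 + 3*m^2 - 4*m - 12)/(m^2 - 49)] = (m^4 - 143*m^2 - 270*m + 196)/(m^4 - 98*m^2 + 2401)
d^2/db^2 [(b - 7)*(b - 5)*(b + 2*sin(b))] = -2*b^2*sin(b) + 24*b*sin(b) + 8*b*cos(b) + 6*b - 66*sin(b) - 48*cos(b) - 24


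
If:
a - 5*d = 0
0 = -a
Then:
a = 0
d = 0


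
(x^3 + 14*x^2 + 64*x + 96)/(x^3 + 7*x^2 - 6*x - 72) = (x + 4)/(x - 3)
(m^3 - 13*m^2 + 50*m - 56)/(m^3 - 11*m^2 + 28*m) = (m - 2)/m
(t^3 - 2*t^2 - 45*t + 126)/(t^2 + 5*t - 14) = (t^2 - 9*t + 18)/(t - 2)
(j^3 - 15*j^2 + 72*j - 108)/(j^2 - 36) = (j^2 - 9*j + 18)/(j + 6)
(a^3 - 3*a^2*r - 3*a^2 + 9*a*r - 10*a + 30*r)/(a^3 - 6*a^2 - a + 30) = (a - 3*r)/(a - 3)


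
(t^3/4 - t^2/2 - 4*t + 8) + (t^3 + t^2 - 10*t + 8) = 5*t^3/4 + t^2/2 - 14*t + 16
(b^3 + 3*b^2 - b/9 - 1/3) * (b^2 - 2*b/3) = b^5 + 7*b^4/3 - 19*b^3/9 - 7*b^2/27 + 2*b/9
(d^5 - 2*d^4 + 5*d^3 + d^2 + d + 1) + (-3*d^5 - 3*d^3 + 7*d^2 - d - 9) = -2*d^5 - 2*d^4 + 2*d^3 + 8*d^2 - 8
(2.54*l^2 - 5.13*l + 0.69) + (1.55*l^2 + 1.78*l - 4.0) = 4.09*l^2 - 3.35*l - 3.31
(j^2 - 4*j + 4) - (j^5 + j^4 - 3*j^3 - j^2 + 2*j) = -j^5 - j^4 + 3*j^3 + 2*j^2 - 6*j + 4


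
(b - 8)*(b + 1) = b^2 - 7*b - 8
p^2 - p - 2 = (p - 2)*(p + 1)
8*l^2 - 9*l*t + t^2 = (-8*l + t)*(-l + t)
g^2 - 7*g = g*(g - 7)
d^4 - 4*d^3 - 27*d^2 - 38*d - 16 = (d - 8)*(d + 1)^2*(d + 2)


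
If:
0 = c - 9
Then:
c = 9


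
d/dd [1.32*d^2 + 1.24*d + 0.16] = 2.64*d + 1.24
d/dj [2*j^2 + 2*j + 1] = 4*j + 2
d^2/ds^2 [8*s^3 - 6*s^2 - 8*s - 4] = 48*s - 12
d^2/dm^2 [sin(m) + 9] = -sin(m)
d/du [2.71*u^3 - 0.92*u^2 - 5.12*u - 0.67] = 8.13*u^2 - 1.84*u - 5.12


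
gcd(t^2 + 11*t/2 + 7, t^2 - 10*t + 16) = 1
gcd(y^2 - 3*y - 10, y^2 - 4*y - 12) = y + 2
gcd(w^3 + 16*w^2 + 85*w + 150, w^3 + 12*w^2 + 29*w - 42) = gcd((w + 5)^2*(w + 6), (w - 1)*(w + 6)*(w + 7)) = w + 6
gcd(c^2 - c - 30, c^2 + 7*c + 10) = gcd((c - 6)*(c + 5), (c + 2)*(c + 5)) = c + 5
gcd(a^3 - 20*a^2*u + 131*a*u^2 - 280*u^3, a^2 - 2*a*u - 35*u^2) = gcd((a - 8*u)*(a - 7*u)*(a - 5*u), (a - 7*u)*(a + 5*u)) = -a + 7*u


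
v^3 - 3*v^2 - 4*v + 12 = (v - 3)*(v - 2)*(v + 2)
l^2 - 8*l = l*(l - 8)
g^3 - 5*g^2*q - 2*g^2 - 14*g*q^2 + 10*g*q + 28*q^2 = (g - 2)*(g - 7*q)*(g + 2*q)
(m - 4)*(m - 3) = m^2 - 7*m + 12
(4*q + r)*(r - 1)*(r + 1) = 4*q*r^2 - 4*q + r^3 - r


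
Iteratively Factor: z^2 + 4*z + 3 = (z + 1)*(z + 3)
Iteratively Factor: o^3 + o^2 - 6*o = (o - 2)*(o^2 + 3*o) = o*(o - 2)*(o + 3)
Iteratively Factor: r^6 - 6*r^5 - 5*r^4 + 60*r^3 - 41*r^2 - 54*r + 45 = (r + 1)*(r^5 - 7*r^4 + 2*r^3 + 58*r^2 - 99*r + 45) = (r - 3)*(r + 1)*(r^4 - 4*r^3 - 10*r^2 + 28*r - 15) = (r - 5)*(r - 3)*(r + 1)*(r^3 + r^2 - 5*r + 3) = (r - 5)*(r - 3)*(r + 1)*(r + 3)*(r^2 - 2*r + 1) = (r - 5)*(r - 3)*(r - 1)*(r + 1)*(r + 3)*(r - 1)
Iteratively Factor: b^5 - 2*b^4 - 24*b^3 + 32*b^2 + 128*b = (b - 4)*(b^4 + 2*b^3 - 16*b^2 - 32*b) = (b - 4)*(b + 4)*(b^3 - 2*b^2 - 8*b) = b*(b - 4)*(b + 4)*(b^2 - 2*b - 8) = b*(b - 4)^2*(b + 4)*(b + 2)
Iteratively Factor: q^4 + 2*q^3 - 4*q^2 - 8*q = (q)*(q^3 + 2*q^2 - 4*q - 8) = q*(q - 2)*(q^2 + 4*q + 4) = q*(q - 2)*(q + 2)*(q + 2)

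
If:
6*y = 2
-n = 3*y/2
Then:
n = -1/2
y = 1/3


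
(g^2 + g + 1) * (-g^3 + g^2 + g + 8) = -g^5 + g^3 + 10*g^2 + 9*g + 8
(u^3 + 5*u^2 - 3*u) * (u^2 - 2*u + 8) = u^5 + 3*u^4 - 5*u^3 + 46*u^2 - 24*u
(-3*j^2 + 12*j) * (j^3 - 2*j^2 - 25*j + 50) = -3*j^5 + 18*j^4 + 51*j^3 - 450*j^2 + 600*j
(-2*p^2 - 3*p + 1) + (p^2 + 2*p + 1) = -p^2 - p + 2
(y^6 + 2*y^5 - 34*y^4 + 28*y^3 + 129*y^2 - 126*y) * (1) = y^6 + 2*y^5 - 34*y^4 + 28*y^3 + 129*y^2 - 126*y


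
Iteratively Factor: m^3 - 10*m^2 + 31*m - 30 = (m - 2)*(m^2 - 8*m + 15) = (m - 5)*(m - 2)*(m - 3)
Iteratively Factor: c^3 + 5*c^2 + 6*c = (c + 2)*(c^2 + 3*c) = c*(c + 2)*(c + 3)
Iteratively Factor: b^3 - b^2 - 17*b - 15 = (b + 1)*(b^2 - 2*b - 15) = (b - 5)*(b + 1)*(b + 3)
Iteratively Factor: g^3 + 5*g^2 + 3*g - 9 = (g - 1)*(g^2 + 6*g + 9) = (g - 1)*(g + 3)*(g + 3)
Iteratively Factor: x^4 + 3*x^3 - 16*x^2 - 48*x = (x + 3)*(x^3 - 16*x) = (x - 4)*(x + 3)*(x^2 + 4*x) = x*(x - 4)*(x + 3)*(x + 4)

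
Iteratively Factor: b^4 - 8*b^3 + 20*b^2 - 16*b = (b - 2)*(b^3 - 6*b^2 + 8*b) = (b - 4)*(b - 2)*(b^2 - 2*b) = (b - 4)*(b - 2)^2*(b)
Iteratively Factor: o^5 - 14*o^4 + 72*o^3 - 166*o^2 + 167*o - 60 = (o - 3)*(o^4 - 11*o^3 + 39*o^2 - 49*o + 20) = (o - 3)*(o - 1)*(o^3 - 10*o^2 + 29*o - 20) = (o - 3)*(o - 1)^2*(o^2 - 9*o + 20) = (o - 4)*(o - 3)*(o - 1)^2*(o - 5)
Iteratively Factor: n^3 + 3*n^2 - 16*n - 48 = (n - 4)*(n^2 + 7*n + 12) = (n - 4)*(n + 3)*(n + 4)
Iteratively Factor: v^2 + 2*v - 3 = (v + 3)*(v - 1)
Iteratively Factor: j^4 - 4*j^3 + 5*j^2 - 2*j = (j - 2)*(j^3 - 2*j^2 + j) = (j - 2)*(j - 1)*(j^2 - j) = j*(j - 2)*(j - 1)*(j - 1)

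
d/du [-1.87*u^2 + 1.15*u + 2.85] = 1.15 - 3.74*u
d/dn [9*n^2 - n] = 18*n - 1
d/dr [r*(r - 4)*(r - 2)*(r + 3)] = 4*r^3 - 9*r^2 - 20*r + 24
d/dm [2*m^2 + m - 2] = 4*m + 1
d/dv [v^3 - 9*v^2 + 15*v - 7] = 3*v^2 - 18*v + 15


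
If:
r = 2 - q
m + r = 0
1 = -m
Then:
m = -1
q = 1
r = 1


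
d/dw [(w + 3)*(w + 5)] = 2*w + 8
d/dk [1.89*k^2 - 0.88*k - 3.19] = 3.78*k - 0.88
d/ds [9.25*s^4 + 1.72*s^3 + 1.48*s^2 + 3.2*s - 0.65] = 37.0*s^3 + 5.16*s^2 + 2.96*s + 3.2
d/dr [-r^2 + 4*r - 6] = 4 - 2*r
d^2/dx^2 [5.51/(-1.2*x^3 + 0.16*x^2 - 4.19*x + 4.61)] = ((39.672*x - 1.7632)*(1.2*x^3 - 0.16*x^2 + 4.19*x - 4.61) - 5.51*(3.6*x^2 - 0.32*x + 4.19)*(7.2*x^2 - 0.64*x + 8.38))/(1.2*x^3 - 0.16*x^2 + 4.19*x - 4.61)^3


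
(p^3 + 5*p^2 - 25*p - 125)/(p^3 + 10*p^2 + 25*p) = (p - 5)/p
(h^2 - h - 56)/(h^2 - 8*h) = (h + 7)/h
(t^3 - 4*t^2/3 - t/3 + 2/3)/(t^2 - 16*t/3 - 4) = (t^2 - 2*t + 1)/(t - 6)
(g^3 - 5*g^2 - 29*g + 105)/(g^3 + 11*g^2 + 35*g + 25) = (g^2 - 10*g + 21)/(g^2 + 6*g + 5)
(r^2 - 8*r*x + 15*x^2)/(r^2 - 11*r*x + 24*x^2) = (-r + 5*x)/(-r + 8*x)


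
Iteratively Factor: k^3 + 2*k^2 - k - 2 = (k + 1)*(k^2 + k - 2) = (k + 1)*(k + 2)*(k - 1)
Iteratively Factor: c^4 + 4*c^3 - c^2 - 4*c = (c - 1)*(c^3 + 5*c^2 + 4*c) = c*(c - 1)*(c^2 + 5*c + 4) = c*(c - 1)*(c + 4)*(c + 1)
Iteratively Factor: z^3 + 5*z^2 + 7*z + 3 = (z + 1)*(z^2 + 4*z + 3) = (z + 1)*(z + 3)*(z + 1)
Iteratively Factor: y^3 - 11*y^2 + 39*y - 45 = (y - 3)*(y^2 - 8*y + 15) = (y - 5)*(y - 3)*(y - 3)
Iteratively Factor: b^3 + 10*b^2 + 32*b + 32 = (b + 2)*(b^2 + 8*b + 16) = (b + 2)*(b + 4)*(b + 4)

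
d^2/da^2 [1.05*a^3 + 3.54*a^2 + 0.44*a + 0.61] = 6.3*a + 7.08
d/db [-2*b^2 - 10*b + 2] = -4*b - 10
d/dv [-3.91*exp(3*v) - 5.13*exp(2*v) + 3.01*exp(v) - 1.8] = (-11.73*exp(2*v) - 10.26*exp(v) + 3.01)*exp(v)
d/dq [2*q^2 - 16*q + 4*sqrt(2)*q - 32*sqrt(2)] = 4*q - 16 + 4*sqrt(2)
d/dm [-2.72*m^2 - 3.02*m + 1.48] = -5.44*m - 3.02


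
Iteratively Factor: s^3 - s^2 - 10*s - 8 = (s - 4)*(s^2 + 3*s + 2) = (s - 4)*(s + 1)*(s + 2)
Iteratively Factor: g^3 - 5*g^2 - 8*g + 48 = (g + 3)*(g^2 - 8*g + 16) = (g - 4)*(g + 3)*(g - 4)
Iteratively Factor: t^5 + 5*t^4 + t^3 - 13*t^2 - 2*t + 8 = (t - 1)*(t^4 + 6*t^3 + 7*t^2 - 6*t - 8) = (t - 1)*(t + 2)*(t^3 + 4*t^2 - t - 4) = (t - 1)^2*(t + 2)*(t^2 + 5*t + 4) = (t - 1)^2*(t + 1)*(t + 2)*(t + 4)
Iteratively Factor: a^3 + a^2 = (a + 1)*(a^2) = a*(a + 1)*(a)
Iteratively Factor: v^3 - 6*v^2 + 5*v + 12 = (v + 1)*(v^2 - 7*v + 12) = (v - 4)*(v + 1)*(v - 3)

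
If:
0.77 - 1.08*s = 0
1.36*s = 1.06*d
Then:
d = 0.91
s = 0.71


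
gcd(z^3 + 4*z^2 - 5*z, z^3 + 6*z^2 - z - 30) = z + 5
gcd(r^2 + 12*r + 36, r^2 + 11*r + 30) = r + 6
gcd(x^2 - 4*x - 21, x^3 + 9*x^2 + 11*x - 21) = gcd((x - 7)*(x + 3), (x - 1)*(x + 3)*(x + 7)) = x + 3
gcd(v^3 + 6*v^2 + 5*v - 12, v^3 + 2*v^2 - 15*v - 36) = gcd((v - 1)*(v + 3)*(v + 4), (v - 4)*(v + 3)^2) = v + 3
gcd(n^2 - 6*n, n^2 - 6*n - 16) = 1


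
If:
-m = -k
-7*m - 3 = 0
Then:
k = -3/7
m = -3/7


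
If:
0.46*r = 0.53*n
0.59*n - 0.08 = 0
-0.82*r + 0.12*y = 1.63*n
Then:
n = 0.14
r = 0.16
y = 2.91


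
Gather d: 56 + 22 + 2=80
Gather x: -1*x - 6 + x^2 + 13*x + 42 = x^2 + 12*x + 36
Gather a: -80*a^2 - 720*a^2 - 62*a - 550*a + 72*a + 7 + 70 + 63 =-800*a^2 - 540*a + 140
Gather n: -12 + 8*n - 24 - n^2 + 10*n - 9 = -n^2 + 18*n - 45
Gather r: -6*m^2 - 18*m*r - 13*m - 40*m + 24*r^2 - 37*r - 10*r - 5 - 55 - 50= -6*m^2 - 53*m + 24*r^2 + r*(-18*m - 47) - 110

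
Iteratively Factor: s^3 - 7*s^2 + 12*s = (s - 3)*(s^2 - 4*s) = (s - 4)*(s - 3)*(s)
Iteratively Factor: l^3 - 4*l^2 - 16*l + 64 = (l + 4)*(l^2 - 8*l + 16) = (l - 4)*(l + 4)*(l - 4)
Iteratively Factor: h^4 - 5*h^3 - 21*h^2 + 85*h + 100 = (h - 5)*(h^3 - 21*h - 20) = (h - 5)*(h + 4)*(h^2 - 4*h - 5) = (h - 5)*(h + 1)*(h + 4)*(h - 5)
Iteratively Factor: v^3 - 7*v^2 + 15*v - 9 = (v - 3)*(v^2 - 4*v + 3) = (v - 3)*(v - 1)*(v - 3)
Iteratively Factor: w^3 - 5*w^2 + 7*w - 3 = (w - 1)*(w^2 - 4*w + 3) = (w - 3)*(w - 1)*(w - 1)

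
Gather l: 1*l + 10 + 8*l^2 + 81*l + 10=8*l^2 + 82*l + 20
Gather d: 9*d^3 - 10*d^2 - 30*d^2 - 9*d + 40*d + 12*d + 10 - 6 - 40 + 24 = 9*d^3 - 40*d^2 + 43*d - 12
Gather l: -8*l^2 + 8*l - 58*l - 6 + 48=-8*l^2 - 50*l + 42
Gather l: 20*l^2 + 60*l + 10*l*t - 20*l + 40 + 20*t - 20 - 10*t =20*l^2 + l*(10*t + 40) + 10*t + 20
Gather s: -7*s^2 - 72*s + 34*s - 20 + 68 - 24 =-7*s^2 - 38*s + 24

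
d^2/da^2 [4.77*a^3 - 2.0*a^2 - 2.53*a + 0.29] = 28.62*a - 4.0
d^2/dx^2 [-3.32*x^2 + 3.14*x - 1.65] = -6.64000000000000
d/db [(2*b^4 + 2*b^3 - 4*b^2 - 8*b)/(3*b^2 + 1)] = 2*(6*b^5 + 3*b^4 + 4*b^3 + 15*b^2 - 4*b - 4)/(9*b^4 + 6*b^2 + 1)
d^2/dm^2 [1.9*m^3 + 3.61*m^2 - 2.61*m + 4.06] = 11.4*m + 7.22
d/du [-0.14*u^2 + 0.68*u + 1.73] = 0.68 - 0.28*u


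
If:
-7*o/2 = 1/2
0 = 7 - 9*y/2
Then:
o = -1/7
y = 14/9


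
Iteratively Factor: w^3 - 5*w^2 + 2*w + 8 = (w + 1)*(w^2 - 6*w + 8) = (w - 2)*(w + 1)*(w - 4)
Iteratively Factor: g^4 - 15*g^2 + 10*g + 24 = (g + 1)*(g^3 - g^2 - 14*g + 24) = (g + 1)*(g + 4)*(g^2 - 5*g + 6) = (g - 2)*(g + 1)*(g + 4)*(g - 3)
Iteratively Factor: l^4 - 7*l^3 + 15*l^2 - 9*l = (l - 1)*(l^3 - 6*l^2 + 9*l) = (l - 3)*(l - 1)*(l^2 - 3*l) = l*(l - 3)*(l - 1)*(l - 3)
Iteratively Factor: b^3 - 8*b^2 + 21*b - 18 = (b - 2)*(b^2 - 6*b + 9) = (b - 3)*(b - 2)*(b - 3)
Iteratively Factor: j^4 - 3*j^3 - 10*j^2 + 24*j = (j - 2)*(j^3 - j^2 - 12*j) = j*(j - 2)*(j^2 - j - 12) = j*(j - 4)*(j - 2)*(j + 3)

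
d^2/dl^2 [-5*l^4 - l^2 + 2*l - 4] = -60*l^2 - 2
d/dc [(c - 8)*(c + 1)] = 2*c - 7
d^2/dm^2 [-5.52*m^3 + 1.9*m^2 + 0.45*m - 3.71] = 3.8 - 33.12*m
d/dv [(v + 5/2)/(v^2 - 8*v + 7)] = (v^2 - 8*v - (v - 4)*(2*v + 5) + 7)/(v^2 - 8*v + 7)^2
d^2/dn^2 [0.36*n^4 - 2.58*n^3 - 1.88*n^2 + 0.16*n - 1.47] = 4.32*n^2 - 15.48*n - 3.76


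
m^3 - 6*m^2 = m^2*(m - 6)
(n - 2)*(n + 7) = n^2 + 5*n - 14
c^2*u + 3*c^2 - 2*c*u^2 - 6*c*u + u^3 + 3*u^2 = (-c + u)^2*(u + 3)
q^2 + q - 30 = (q - 5)*(q + 6)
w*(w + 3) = w^2 + 3*w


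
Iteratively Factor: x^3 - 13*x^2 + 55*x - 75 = (x - 5)*(x^2 - 8*x + 15) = (x - 5)^2*(x - 3)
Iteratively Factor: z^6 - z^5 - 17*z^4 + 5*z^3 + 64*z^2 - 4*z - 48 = (z + 3)*(z^5 - 4*z^4 - 5*z^3 + 20*z^2 + 4*z - 16) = (z - 1)*(z + 3)*(z^4 - 3*z^3 - 8*z^2 + 12*z + 16) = (z - 4)*(z - 1)*(z + 3)*(z^3 + z^2 - 4*z - 4) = (z - 4)*(z - 1)*(z + 1)*(z + 3)*(z^2 - 4) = (z - 4)*(z - 2)*(z - 1)*(z + 1)*(z + 3)*(z + 2)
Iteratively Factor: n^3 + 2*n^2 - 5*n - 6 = (n - 2)*(n^2 + 4*n + 3) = (n - 2)*(n + 3)*(n + 1)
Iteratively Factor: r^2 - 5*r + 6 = (r - 3)*(r - 2)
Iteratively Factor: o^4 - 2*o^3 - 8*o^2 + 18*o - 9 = (o - 1)*(o^3 - o^2 - 9*o + 9) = (o - 1)*(o + 3)*(o^2 - 4*o + 3) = (o - 1)^2*(o + 3)*(o - 3)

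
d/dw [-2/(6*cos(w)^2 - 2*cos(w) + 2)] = (1 - 6*cos(w))*sin(w)/(3*sin(w)^2 + cos(w) - 4)^2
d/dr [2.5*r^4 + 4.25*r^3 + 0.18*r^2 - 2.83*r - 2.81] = 10.0*r^3 + 12.75*r^2 + 0.36*r - 2.83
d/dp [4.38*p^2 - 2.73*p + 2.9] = 8.76*p - 2.73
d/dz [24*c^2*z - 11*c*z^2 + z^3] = 24*c^2 - 22*c*z + 3*z^2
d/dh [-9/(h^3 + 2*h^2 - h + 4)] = 9*(3*h^2 + 4*h - 1)/(h^3 + 2*h^2 - h + 4)^2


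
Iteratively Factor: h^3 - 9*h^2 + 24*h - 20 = (h - 2)*(h^2 - 7*h + 10) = (h - 5)*(h - 2)*(h - 2)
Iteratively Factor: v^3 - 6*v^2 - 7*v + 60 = (v - 5)*(v^2 - v - 12) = (v - 5)*(v + 3)*(v - 4)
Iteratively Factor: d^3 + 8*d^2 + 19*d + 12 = (d + 1)*(d^2 + 7*d + 12) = (d + 1)*(d + 3)*(d + 4)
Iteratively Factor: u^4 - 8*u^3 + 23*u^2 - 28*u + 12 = (u - 2)*(u^3 - 6*u^2 + 11*u - 6) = (u - 2)*(u - 1)*(u^2 - 5*u + 6) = (u - 2)^2*(u - 1)*(u - 3)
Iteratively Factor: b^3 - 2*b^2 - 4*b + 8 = (b + 2)*(b^2 - 4*b + 4) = (b - 2)*(b + 2)*(b - 2)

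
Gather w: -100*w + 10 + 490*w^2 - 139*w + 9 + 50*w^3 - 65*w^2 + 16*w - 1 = 50*w^3 + 425*w^2 - 223*w + 18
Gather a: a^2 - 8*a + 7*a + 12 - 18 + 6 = a^2 - a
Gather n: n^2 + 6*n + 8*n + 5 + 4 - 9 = n^2 + 14*n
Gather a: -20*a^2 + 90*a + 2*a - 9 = -20*a^2 + 92*a - 9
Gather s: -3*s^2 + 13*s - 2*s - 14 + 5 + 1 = -3*s^2 + 11*s - 8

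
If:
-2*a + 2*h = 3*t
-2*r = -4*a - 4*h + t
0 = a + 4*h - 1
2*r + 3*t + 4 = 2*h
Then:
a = -29/11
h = 10/11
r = -51/11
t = 26/11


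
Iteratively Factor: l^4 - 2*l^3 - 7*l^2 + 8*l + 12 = (l - 3)*(l^3 + l^2 - 4*l - 4) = (l - 3)*(l - 2)*(l^2 + 3*l + 2) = (l - 3)*(l - 2)*(l + 2)*(l + 1)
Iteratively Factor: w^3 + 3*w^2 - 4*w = (w)*(w^2 + 3*w - 4) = w*(w - 1)*(w + 4)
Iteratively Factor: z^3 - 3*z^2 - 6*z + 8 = (z - 1)*(z^2 - 2*z - 8) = (z - 1)*(z + 2)*(z - 4)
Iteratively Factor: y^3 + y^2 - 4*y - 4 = (y + 2)*(y^2 - y - 2) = (y - 2)*(y + 2)*(y + 1)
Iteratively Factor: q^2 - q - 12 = (q + 3)*(q - 4)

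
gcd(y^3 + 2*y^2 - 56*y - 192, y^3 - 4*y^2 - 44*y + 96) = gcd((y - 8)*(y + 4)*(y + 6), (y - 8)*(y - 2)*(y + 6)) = y^2 - 2*y - 48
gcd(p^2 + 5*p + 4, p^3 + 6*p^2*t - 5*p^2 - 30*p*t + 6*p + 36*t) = 1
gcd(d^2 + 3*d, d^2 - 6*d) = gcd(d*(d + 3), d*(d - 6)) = d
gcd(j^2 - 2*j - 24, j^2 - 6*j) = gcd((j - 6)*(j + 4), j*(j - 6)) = j - 6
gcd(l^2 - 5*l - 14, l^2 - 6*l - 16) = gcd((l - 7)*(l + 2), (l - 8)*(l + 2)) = l + 2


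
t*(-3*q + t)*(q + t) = -3*q^2*t - 2*q*t^2 + t^3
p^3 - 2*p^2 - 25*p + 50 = (p - 5)*(p - 2)*(p + 5)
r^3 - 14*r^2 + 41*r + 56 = (r - 8)*(r - 7)*(r + 1)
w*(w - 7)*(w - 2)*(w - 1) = w^4 - 10*w^3 + 23*w^2 - 14*w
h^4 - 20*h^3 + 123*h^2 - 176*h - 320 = (h - 8)^2*(h - 5)*(h + 1)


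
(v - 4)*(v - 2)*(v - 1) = v^3 - 7*v^2 + 14*v - 8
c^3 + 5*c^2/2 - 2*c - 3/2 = (c - 1)*(c + 1/2)*(c + 3)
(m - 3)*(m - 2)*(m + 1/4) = m^3 - 19*m^2/4 + 19*m/4 + 3/2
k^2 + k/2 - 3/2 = (k - 1)*(k + 3/2)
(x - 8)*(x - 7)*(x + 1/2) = x^3 - 29*x^2/2 + 97*x/2 + 28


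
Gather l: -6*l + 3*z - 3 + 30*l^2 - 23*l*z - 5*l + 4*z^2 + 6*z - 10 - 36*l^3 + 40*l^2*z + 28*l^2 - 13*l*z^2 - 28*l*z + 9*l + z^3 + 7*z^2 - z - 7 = -36*l^3 + l^2*(40*z + 58) + l*(-13*z^2 - 51*z - 2) + z^3 + 11*z^2 + 8*z - 20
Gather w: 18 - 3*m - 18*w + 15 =-3*m - 18*w + 33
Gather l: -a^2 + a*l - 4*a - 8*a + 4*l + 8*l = -a^2 - 12*a + l*(a + 12)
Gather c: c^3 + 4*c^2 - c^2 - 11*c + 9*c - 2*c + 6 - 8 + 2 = c^3 + 3*c^2 - 4*c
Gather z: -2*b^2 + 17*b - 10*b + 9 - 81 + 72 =-2*b^2 + 7*b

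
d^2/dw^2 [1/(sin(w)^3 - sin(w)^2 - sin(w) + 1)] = (-7*sin(w) + 9*cos(w)^2 - 13)/((sin(w) - 1)*cos(w)^4)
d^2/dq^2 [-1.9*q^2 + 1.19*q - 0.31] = -3.80000000000000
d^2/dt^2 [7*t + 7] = 0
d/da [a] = 1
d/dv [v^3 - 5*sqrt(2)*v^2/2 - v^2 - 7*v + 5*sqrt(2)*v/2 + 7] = 3*v^2 - 5*sqrt(2)*v - 2*v - 7 + 5*sqrt(2)/2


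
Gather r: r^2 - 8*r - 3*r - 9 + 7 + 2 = r^2 - 11*r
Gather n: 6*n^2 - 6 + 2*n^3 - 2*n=2*n^3 + 6*n^2 - 2*n - 6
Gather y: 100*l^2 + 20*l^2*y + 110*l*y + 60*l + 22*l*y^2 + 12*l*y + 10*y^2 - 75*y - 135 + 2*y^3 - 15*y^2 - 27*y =100*l^2 + 60*l + 2*y^3 + y^2*(22*l - 5) + y*(20*l^2 + 122*l - 102) - 135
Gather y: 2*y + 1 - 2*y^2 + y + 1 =-2*y^2 + 3*y + 2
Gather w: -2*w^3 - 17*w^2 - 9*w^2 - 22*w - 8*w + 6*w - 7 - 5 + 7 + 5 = -2*w^3 - 26*w^2 - 24*w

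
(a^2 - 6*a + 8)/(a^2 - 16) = (a - 2)/(a + 4)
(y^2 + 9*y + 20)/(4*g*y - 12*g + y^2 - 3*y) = (y^2 + 9*y + 20)/(4*g*y - 12*g + y^2 - 3*y)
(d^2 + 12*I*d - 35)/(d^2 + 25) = (d + 7*I)/(d - 5*I)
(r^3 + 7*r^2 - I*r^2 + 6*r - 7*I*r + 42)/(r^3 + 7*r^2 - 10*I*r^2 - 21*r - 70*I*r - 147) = (r + 2*I)/(r - 7*I)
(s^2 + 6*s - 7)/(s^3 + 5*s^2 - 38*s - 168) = (s - 1)/(s^2 - 2*s - 24)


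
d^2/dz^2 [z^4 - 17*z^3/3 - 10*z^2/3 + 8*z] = 12*z^2 - 34*z - 20/3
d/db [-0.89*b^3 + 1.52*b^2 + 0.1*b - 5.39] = -2.67*b^2 + 3.04*b + 0.1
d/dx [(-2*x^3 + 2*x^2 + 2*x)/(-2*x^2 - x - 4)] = 2*(2*x^4 + 2*x^3 + 13*x^2 - 8*x - 4)/(4*x^4 + 4*x^3 + 17*x^2 + 8*x + 16)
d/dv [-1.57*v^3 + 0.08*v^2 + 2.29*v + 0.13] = -4.71*v^2 + 0.16*v + 2.29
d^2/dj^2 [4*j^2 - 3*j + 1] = 8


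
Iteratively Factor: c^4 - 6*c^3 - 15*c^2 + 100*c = (c - 5)*(c^3 - c^2 - 20*c) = c*(c - 5)*(c^2 - c - 20) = c*(c - 5)*(c + 4)*(c - 5)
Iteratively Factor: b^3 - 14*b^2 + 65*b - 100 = (b - 5)*(b^2 - 9*b + 20) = (b - 5)^2*(b - 4)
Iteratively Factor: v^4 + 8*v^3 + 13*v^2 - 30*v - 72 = (v + 3)*(v^3 + 5*v^2 - 2*v - 24) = (v - 2)*(v + 3)*(v^2 + 7*v + 12) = (v - 2)*(v + 3)^2*(v + 4)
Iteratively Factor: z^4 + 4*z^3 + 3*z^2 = (z)*(z^3 + 4*z^2 + 3*z) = z^2*(z^2 + 4*z + 3) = z^2*(z + 3)*(z + 1)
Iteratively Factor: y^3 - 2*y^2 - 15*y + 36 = (y + 4)*(y^2 - 6*y + 9) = (y - 3)*(y + 4)*(y - 3)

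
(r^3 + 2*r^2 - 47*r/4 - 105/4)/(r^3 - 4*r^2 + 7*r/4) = (2*r^2 + 11*r + 15)/(r*(2*r - 1))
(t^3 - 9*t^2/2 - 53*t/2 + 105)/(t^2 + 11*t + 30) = (t^2 - 19*t/2 + 21)/(t + 6)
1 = 1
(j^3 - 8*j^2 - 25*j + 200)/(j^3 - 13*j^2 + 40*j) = (j + 5)/j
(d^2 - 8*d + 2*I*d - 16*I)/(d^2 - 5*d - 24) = (d + 2*I)/(d + 3)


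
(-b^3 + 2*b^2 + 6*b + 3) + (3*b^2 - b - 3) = -b^3 + 5*b^2 + 5*b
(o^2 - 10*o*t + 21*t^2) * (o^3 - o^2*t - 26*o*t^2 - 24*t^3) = o^5 - 11*o^4*t + 5*o^3*t^2 + 215*o^2*t^3 - 306*o*t^4 - 504*t^5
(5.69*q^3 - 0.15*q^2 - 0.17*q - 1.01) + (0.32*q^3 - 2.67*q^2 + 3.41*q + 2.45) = 6.01*q^3 - 2.82*q^2 + 3.24*q + 1.44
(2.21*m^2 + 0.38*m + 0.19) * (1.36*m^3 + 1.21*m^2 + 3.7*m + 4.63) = 3.0056*m^5 + 3.1909*m^4 + 8.8952*m^3 + 11.8682*m^2 + 2.4624*m + 0.8797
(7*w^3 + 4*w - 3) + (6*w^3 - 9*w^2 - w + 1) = 13*w^3 - 9*w^2 + 3*w - 2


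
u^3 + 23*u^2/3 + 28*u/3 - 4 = (u - 1/3)*(u + 2)*(u + 6)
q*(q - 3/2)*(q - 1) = q^3 - 5*q^2/2 + 3*q/2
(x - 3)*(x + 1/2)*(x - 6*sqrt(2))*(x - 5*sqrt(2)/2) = x^4 - 17*sqrt(2)*x^3/2 - 5*x^3/2 + 57*x^2/2 + 85*sqrt(2)*x^2/4 - 75*x + 51*sqrt(2)*x/4 - 45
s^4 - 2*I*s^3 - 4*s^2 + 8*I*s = s*(s - 2)*(s + 2)*(s - 2*I)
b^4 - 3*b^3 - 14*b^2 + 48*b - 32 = (b - 4)*(b - 2)*(b - 1)*(b + 4)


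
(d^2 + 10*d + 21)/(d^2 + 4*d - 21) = (d + 3)/(d - 3)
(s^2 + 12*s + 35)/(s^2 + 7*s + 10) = (s + 7)/(s + 2)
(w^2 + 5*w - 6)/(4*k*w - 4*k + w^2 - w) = (w + 6)/(4*k + w)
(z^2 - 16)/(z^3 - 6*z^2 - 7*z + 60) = (z + 4)/(z^2 - 2*z - 15)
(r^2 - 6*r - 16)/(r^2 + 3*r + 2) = (r - 8)/(r + 1)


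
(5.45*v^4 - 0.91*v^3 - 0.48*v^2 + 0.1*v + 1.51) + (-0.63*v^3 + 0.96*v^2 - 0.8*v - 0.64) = 5.45*v^4 - 1.54*v^3 + 0.48*v^2 - 0.7*v + 0.87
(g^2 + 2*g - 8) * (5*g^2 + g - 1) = 5*g^4 + 11*g^3 - 39*g^2 - 10*g + 8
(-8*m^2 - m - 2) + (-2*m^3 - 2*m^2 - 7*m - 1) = -2*m^3 - 10*m^2 - 8*m - 3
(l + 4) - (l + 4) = 0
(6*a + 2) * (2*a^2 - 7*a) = 12*a^3 - 38*a^2 - 14*a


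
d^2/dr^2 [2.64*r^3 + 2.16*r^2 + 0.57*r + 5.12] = 15.84*r + 4.32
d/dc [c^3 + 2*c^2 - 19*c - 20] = 3*c^2 + 4*c - 19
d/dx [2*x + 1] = 2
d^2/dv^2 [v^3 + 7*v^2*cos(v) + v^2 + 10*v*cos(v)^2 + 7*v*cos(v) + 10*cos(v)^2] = -7*v^2*cos(v) - 28*v*sin(v) - 7*v*cos(v) - 20*v*cos(2*v) + 6*v - 20*sqrt(2)*sin(2*v + pi/4) + 14*sqrt(2)*cos(v + pi/4) + 2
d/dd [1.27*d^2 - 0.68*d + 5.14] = 2.54*d - 0.68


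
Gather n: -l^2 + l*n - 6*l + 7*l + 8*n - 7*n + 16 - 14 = -l^2 + l + n*(l + 1) + 2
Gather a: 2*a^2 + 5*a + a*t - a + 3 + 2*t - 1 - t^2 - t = 2*a^2 + a*(t + 4) - t^2 + t + 2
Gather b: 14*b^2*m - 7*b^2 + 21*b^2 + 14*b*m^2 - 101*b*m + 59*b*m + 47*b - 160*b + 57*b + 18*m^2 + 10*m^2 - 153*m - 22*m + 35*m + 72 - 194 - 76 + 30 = b^2*(14*m + 14) + b*(14*m^2 - 42*m - 56) + 28*m^2 - 140*m - 168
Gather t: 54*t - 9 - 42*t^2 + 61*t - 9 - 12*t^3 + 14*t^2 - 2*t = -12*t^3 - 28*t^2 + 113*t - 18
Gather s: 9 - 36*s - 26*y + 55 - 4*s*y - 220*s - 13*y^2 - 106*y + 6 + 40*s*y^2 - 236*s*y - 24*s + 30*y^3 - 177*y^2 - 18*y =s*(40*y^2 - 240*y - 280) + 30*y^3 - 190*y^2 - 150*y + 70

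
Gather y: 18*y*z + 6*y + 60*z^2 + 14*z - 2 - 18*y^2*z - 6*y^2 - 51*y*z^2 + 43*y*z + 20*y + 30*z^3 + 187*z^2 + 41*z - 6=y^2*(-18*z - 6) + y*(-51*z^2 + 61*z + 26) + 30*z^3 + 247*z^2 + 55*z - 8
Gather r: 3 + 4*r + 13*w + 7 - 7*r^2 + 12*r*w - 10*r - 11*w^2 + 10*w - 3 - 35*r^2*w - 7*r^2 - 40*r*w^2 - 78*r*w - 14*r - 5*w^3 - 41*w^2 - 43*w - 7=r^2*(-35*w - 14) + r*(-40*w^2 - 66*w - 20) - 5*w^3 - 52*w^2 - 20*w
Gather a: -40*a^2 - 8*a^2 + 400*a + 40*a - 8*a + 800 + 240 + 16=-48*a^2 + 432*a + 1056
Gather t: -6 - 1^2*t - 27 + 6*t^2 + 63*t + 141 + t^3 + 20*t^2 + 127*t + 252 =t^3 + 26*t^2 + 189*t + 360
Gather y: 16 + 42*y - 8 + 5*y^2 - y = 5*y^2 + 41*y + 8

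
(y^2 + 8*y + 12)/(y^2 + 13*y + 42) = (y + 2)/(y + 7)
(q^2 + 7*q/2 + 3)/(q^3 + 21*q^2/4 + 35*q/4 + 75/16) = 8*(q + 2)/(8*q^2 + 30*q + 25)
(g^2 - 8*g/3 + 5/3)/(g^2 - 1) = (g - 5/3)/(g + 1)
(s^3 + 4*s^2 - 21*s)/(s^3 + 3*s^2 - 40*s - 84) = s*(s - 3)/(s^2 - 4*s - 12)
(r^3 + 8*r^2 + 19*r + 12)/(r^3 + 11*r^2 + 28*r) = (r^2 + 4*r + 3)/(r*(r + 7))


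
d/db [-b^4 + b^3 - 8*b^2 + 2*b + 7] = -4*b^3 + 3*b^2 - 16*b + 2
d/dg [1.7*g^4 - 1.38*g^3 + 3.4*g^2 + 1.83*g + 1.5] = 6.8*g^3 - 4.14*g^2 + 6.8*g + 1.83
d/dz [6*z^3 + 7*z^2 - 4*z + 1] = 18*z^2 + 14*z - 4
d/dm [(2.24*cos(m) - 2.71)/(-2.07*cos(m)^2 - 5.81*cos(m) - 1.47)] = (-4.6368*cos(m)^2 + 11.2194*cos(m) + 19.0379)*sin(m)/(4.2849*cos(m)^4 + 24.0534*cos(m)^3 + 39.8419*cos(m)^2 + 17.0814*cos(m) + 2.1609)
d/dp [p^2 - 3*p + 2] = 2*p - 3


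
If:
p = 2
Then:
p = 2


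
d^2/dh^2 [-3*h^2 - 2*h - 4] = -6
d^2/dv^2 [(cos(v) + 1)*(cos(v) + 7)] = -8*cos(v) - 2*cos(2*v)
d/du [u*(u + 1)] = 2*u + 1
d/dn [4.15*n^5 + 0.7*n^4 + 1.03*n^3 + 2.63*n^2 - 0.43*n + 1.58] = 20.75*n^4 + 2.8*n^3 + 3.09*n^2 + 5.26*n - 0.43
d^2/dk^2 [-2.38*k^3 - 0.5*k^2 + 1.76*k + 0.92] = -14.28*k - 1.0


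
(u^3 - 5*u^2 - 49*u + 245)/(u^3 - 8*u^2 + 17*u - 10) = (u^2 - 49)/(u^2 - 3*u + 2)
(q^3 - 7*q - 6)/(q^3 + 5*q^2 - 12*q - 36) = (q + 1)/(q + 6)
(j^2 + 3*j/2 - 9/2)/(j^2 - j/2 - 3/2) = (j + 3)/(j + 1)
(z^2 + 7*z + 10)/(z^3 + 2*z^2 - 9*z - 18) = (z + 5)/(z^2 - 9)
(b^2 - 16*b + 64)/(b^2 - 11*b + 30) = (b^2 - 16*b + 64)/(b^2 - 11*b + 30)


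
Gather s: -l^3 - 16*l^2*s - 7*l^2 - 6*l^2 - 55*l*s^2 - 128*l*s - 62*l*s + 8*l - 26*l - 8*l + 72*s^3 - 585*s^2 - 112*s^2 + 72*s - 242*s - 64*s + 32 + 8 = -l^3 - 13*l^2 - 26*l + 72*s^3 + s^2*(-55*l - 697) + s*(-16*l^2 - 190*l - 234) + 40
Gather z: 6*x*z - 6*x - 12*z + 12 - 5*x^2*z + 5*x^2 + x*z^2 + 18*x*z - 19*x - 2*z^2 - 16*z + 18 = 5*x^2 - 25*x + z^2*(x - 2) + z*(-5*x^2 + 24*x - 28) + 30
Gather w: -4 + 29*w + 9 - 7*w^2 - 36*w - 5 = -7*w^2 - 7*w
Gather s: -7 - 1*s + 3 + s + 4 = 0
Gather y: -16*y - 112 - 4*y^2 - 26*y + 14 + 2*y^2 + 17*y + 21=-2*y^2 - 25*y - 77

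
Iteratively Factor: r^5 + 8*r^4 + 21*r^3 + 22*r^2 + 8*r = (r + 1)*(r^4 + 7*r^3 + 14*r^2 + 8*r) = (r + 1)^2*(r^3 + 6*r^2 + 8*r) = (r + 1)^2*(r + 2)*(r^2 + 4*r) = r*(r + 1)^2*(r + 2)*(r + 4)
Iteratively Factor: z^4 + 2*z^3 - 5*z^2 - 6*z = (z + 3)*(z^3 - z^2 - 2*z) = (z - 2)*(z + 3)*(z^2 + z) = (z - 2)*(z + 1)*(z + 3)*(z)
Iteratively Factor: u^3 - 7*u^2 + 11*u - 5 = (u - 5)*(u^2 - 2*u + 1) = (u - 5)*(u - 1)*(u - 1)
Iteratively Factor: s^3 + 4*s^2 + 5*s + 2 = (s + 2)*(s^2 + 2*s + 1) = (s + 1)*(s + 2)*(s + 1)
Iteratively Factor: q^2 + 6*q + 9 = (q + 3)*(q + 3)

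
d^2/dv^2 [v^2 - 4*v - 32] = 2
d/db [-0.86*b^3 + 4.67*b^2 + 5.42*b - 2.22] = -2.58*b^2 + 9.34*b + 5.42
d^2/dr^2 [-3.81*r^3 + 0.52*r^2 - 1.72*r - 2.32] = 1.04 - 22.86*r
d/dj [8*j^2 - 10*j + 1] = 16*j - 10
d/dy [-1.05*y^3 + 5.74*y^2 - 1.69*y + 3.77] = -3.15*y^2 + 11.48*y - 1.69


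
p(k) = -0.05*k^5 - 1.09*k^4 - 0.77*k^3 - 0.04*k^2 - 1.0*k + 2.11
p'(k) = -0.25*k^4 - 4.36*k^3 - 2.31*k^2 - 0.08*k - 1.0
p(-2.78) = -35.68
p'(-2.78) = 60.11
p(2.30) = -43.49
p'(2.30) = -73.45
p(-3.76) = -134.05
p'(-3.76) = 148.44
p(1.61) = -10.68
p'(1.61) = -26.99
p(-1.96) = -4.93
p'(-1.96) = 19.42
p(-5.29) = -526.19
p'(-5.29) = 384.44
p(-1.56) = 0.50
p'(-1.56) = 8.57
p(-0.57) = 2.70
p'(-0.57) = -0.92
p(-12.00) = -8821.73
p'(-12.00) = 2017.40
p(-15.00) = -14605.64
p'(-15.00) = 1539.20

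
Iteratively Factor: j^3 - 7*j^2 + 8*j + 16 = (j + 1)*(j^2 - 8*j + 16) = (j - 4)*(j + 1)*(j - 4)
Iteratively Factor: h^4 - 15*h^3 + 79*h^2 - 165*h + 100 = (h - 5)*(h^3 - 10*h^2 + 29*h - 20) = (h - 5)*(h - 1)*(h^2 - 9*h + 20) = (h - 5)*(h - 4)*(h - 1)*(h - 5)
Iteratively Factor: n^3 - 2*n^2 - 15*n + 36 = (n + 4)*(n^2 - 6*n + 9) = (n - 3)*(n + 4)*(n - 3)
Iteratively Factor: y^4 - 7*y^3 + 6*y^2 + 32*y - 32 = (y + 2)*(y^3 - 9*y^2 + 24*y - 16) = (y - 4)*(y + 2)*(y^2 - 5*y + 4) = (y - 4)*(y - 1)*(y + 2)*(y - 4)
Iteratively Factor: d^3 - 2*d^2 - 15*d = (d + 3)*(d^2 - 5*d) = d*(d + 3)*(d - 5)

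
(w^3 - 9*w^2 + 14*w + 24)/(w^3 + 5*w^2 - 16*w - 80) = (w^2 - 5*w - 6)/(w^2 + 9*w + 20)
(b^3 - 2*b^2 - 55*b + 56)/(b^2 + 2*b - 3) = (b^2 - b - 56)/(b + 3)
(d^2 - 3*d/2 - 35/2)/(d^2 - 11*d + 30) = (d + 7/2)/(d - 6)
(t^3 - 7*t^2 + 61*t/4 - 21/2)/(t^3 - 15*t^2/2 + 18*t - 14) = (t - 3/2)/(t - 2)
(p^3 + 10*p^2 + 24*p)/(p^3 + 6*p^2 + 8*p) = (p + 6)/(p + 2)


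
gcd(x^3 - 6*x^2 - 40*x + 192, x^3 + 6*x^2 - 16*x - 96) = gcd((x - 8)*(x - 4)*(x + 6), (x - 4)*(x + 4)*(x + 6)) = x^2 + 2*x - 24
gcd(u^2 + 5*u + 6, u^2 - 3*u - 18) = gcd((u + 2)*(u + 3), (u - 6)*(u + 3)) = u + 3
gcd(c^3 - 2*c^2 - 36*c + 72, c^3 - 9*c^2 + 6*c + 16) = c - 2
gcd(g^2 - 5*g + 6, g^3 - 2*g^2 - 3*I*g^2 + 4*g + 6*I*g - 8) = g - 2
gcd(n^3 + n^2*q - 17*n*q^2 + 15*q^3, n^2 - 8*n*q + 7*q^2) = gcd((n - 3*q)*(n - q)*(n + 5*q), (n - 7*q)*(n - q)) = -n + q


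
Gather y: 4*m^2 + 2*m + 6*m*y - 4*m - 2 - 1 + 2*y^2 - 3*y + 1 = 4*m^2 - 2*m + 2*y^2 + y*(6*m - 3) - 2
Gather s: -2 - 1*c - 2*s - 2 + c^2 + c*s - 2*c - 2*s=c^2 - 3*c + s*(c - 4) - 4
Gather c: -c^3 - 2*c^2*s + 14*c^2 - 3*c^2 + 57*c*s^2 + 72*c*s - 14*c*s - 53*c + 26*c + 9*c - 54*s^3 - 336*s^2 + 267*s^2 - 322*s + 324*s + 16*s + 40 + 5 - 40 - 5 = -c^3 + c^2*(11 - 2*s) + c*(57*s^2 + 58*s - 18) - 54*s^3 - 69*s^2 + 18*s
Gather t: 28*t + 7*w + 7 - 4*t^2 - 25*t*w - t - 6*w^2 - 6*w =-4*t^2 + t*(27 - 25*w) - 6*w^2 + w + 7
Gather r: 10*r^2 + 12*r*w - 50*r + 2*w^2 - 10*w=10*r^2 + r*(12*w - 50) + 2*w^2 - 10*w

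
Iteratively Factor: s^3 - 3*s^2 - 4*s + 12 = (s - 3)*(s^2 - 4) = (s - 3)*(s - 2)*(s + 2)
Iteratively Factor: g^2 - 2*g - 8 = (g + 2)*(g - 4)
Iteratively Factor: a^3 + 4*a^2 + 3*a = (a + 3)*(a^2 + a) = a*(a + 3)*(a + 1)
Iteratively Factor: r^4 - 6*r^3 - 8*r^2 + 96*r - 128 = (r - 4)*(r^3 - 2*r^2 - 16*r + 32) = (r - 4)*(r - 2)*(r^2 - 16) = (r - 4)*(r - 2)*(r + 4)*(r - 4)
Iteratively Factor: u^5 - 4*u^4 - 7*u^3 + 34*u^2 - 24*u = (u - 1)*(u^4 - 3*u^3 - 10*u^2 + 24*u) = (u - 4)*(u - 1)*(u^3 + u^2 - 6*u) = (u - 4)*(u - 1)*(u + 3)*(u^2 - 2*u) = (u - 4)*(u - 2)*(u - 1)*(u + 3)*(u)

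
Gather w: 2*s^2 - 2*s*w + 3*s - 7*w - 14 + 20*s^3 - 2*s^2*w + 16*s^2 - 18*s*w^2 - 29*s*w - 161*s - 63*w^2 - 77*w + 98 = 20*s^3 + 18*s^2 - 158*s + w^2*(-18*s - 63) + w*(-2*s^2 - 31*s - 84) + 84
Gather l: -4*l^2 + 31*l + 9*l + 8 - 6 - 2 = -4*l^2 + 40*l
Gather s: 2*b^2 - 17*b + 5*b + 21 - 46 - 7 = 2*b^2 - 12*b - 32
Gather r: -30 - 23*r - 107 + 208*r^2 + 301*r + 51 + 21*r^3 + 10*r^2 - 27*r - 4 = 21*r^3 + 218*r^2 + 251*r - 90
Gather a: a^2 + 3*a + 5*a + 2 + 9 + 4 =a^2 + 8*a + 15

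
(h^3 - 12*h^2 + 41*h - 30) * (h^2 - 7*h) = h^5 - 19*h^4 + 125*h^3 - 317*h^2 + 210*h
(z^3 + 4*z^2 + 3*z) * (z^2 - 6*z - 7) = z^5 - 2*z^4 - 28*z^3 - 46*z^2 - 21*z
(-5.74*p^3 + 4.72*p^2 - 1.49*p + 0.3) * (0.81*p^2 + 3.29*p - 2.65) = -4.6494*p^5 - 15.0614*p^4 + 29.5329*p^3 - 17.1671*p^2 + 4.9355*p - 0.795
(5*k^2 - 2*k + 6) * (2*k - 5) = 10*k^3 - 29*k^2 + 22*k - 30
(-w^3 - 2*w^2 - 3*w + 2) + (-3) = -w^3 - 2*w^2 - 3*w - 1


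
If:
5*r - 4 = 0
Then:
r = 4/5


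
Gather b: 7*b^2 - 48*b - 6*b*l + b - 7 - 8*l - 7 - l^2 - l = 7*b^2 + b*(-6*l - 47) - l^2 - 9*l - 14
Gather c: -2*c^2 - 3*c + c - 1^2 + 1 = -2*c^2 - 2*c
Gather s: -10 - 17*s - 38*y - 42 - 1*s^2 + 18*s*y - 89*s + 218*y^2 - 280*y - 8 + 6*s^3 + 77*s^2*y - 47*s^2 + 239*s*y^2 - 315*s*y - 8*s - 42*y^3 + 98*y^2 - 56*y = 6*s^3 + s^2*(77*y - 48) + s*(239*y^2 - 297*y - 114) - 42*y^3 + 316*y^2 - 374*y - 60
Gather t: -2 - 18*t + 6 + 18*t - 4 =0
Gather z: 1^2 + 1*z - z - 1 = 0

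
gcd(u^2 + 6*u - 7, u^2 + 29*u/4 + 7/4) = u + 7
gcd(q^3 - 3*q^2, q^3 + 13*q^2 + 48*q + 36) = 1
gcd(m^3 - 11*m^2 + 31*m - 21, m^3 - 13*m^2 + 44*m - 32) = m - 1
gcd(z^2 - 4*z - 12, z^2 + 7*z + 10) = z + 2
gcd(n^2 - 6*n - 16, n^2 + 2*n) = n + 2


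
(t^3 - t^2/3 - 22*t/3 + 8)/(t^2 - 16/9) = 3*(t^2 + t - 6)/(3*t + 4)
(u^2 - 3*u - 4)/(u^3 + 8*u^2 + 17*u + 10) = (u - 4)/(u^2 + 7*u + 10)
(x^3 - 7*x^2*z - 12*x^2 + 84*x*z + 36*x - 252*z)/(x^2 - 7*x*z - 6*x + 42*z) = x - 6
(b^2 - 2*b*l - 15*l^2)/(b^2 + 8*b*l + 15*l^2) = (b - 5*l)/(b + 5*l)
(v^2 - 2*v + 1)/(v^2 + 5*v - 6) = (v - 1)/(v + 6)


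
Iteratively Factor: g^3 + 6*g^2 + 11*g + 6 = (g + 1)*(g^2 + 5*g + 6) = (g + 1)*(g + 3)*(g + 2)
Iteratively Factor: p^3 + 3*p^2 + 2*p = (p)*(p^2 + 3*p + 2) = p*(p + 2)*(p + 1)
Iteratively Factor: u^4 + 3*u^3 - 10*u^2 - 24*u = (u + 2)*(u^3 + u^2 - 12*u) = u*(u + 2)*(u^2 + u - 12) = u*(u + 2)*(u + 4)*(u - 3)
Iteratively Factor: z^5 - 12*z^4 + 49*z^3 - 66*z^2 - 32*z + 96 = (z - 4)*(z^4 - 8*z^3 + 17*z^2 + 2*z - 24) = (z - 4)*(z - 3)*(z^3 - 5*z^2 + 2*z + 8) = (z - 4)*(z - 3)*(z + 1)*(z^2 - 6*z + 8) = (z - 4)^2*(z - 3)*(z + 1)*(z - 2)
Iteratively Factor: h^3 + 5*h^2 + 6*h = (h + 2)*(h^2 + 3*h) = (h + 2)*(h + 3)*(h)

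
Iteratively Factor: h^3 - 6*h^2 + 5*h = (h - 5)*(h^2 - h) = (h - 5)*(h - 1)*(h)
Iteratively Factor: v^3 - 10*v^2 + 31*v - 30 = (v - 5)*(v^2 - 5*v + 6) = (v - 5)*(v - 3)*(v - 2)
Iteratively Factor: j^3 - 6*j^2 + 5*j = (j)*(j^2 - 6*j + 5) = j*(j - 1)*(j - 5)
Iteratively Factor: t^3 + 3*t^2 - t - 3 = (t - 1)*(t^2 + 4*t + 3) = (t - 1)*(t + 3)*(t + 1)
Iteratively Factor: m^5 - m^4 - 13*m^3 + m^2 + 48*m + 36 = (m - 3)*(m^4 + 2*m^3 - 7*m^2 - 20*m - 12) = (m - 3)*(m + 2)*(m^3 - 7*m - 6) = (m - 3)*(m + 1)*(m + 2)*(m^2 - m - 6) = (m - 3)*(m + 1)*(m + 2)^2*(m - 3)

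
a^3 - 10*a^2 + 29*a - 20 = (a - 5)*(a - 4)*(a - 1)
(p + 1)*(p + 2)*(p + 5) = p^3 + 8*p^2 + 17*p + 10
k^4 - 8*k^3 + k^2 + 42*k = k*(k - 7)*(k - 3)*(k + 2)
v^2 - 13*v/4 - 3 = (v - 4)*(v + 3/4)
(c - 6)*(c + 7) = c^2 + c - 42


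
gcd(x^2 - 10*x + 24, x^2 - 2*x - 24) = x - 6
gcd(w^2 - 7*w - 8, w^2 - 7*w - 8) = w^2 - 7*w - 8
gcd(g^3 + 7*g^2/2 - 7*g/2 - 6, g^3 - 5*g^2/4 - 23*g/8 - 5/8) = g + 1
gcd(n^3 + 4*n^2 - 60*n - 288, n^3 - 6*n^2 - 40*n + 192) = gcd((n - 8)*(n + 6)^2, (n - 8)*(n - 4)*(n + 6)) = n^2 - 2*n - 48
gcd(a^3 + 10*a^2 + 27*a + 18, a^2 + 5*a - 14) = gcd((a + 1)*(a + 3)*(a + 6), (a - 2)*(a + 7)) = 1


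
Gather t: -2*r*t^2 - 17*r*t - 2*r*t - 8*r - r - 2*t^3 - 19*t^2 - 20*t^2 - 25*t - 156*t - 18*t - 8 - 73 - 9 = -9*r - 2*t^3 + t^2*(-2*r - 39) + t*(-19*r - 199) - 90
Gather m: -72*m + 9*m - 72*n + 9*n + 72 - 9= -63*m - 63*n + 63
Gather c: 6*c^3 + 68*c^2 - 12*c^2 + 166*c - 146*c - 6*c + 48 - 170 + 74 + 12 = 6*c^3 + 56*c^2 + 14*c - 36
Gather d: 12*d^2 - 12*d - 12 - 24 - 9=12*d^2 - 12*d - 45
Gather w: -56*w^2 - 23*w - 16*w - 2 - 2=-56*w^2 - 39*w - 4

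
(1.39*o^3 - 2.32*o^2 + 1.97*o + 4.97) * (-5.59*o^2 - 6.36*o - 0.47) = -7.7701*o^5 + 4.1284*o^4 + 3.0896*o^3 - 39.2211*o^2 - 32.5351*o - 2.3359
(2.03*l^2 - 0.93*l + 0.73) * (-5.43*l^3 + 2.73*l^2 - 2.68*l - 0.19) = -11.0229*l^5 + 10.5918*l^4 - 11.9432*l^3 + 4.0996*l^2 - 1.7797*l - 0.1387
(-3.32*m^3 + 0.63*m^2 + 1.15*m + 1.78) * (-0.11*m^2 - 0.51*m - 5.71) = 0.3652*m^5 + 1.6239*m^4 + 18.5094*m^3 - 4.3796*m^2 - 7.4743*m - 10.1638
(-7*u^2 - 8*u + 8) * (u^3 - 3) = -7*u^5 - 8*u^4 + 8*u^3 + 21*u^2 + 24*u - 24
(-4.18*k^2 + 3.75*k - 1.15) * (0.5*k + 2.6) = -2.09*k^3 - 8.993*k^2 + 9.175*k - 2.99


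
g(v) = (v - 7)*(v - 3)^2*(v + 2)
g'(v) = (v - 7)*(v - 3)^2 + (v - 7)*(v + 2)*(2*v - 6) + (v - 3)^2*(v + 2) = 4*v^3 - 33*v^2 + 50*v + 39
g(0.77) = -85.82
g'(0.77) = 59.76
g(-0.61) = -137.85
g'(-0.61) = -4.69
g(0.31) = -111.83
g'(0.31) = 51.45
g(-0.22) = -133.25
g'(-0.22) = 26.36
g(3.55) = -5.79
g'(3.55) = -20.43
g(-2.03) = 6.85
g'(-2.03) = -231.95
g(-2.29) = 75.39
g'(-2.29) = -296.59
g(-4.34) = 1429.62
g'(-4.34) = -1126.56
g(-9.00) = 16128.00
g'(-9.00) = -6000.00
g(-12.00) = 42750.00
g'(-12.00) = -12225.00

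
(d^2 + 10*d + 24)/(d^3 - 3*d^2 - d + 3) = (d^2 + 10*d + 24)/(d^3 - 3*d^2 - d + 3)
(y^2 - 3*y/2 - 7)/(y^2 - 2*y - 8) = (y - 7/2)/(y - 4)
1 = 1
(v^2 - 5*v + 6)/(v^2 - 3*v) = (v - 2)/v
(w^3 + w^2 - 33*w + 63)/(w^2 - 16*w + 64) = (w^3 + w^2 - 33*w + 63)/(w^2 - 16*w + 64)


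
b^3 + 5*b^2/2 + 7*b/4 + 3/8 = (b + 1/2)^2*(b + 3/2)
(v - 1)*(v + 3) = v^2 + 2*v - 3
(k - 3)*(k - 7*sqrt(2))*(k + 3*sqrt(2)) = k^3 - 4*sqrt(2)*k^2 - 3*k^2 - 42*k + 12*sqrt(2)*k + 126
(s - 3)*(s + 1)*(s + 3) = s^3 + s^2 - 9*s - 9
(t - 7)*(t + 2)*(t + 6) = t^3 + t^2 - 44*t - 84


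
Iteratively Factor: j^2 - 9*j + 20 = (j - 5)*(j - 4)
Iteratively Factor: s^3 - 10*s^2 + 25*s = (s)*(s^2 - 10*s + 25) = s*(s - 5)*(s - 5)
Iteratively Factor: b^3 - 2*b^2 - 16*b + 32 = (b - 4)*(b^2 + 2*b - 8) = (b - 4)*(b + 4)*(b - 2)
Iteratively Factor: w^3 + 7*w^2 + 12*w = (w + 3)*(w^2 + 4*w) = (w + 3)*(w + 4)*(w)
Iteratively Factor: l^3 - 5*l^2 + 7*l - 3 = (l - 3)*(l^2 - 2*l + 1) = (l - 3)*(l - 1)*(l - 1)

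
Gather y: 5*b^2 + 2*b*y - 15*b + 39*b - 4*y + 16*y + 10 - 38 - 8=5*b^2 + 24*b + y*(2*b + 12) - 36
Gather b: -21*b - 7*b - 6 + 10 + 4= 8 - 28*b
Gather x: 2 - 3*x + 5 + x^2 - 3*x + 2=x^2 - 6*x + 9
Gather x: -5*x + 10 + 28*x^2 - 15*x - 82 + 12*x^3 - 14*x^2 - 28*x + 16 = 12*x^3 + 14*x^2 - 48*x - 56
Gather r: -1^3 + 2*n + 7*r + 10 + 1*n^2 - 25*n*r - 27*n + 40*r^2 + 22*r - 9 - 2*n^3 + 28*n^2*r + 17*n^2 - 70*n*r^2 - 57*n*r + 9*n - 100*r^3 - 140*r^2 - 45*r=-2*n^3 + 18*n^2 - 16*n - 100*r^3 + r^2*(-70*n - 100) + r*(28*n^2 - 82*n - 16)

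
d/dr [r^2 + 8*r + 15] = 2*r + 8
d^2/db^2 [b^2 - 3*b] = 2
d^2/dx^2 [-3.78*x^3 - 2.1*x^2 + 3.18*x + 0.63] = -22.68*x - 4.2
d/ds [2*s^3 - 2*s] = 6*s^2 - 2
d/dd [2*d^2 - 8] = 4*d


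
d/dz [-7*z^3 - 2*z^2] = z*(-21*z - 4)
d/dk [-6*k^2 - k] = -12*k - 1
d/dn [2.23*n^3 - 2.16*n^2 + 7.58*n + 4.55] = 6.69*n^2 - 4.32*n + 7.58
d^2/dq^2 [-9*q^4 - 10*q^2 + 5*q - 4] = -108*q^2 - 20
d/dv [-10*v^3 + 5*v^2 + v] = -30*v^2 + 10*v + 1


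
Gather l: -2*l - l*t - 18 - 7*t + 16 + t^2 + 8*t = l*(-t - 2) + t^2 + t - 2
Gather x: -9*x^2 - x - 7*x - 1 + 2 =-9*x^2 - 8*x + 1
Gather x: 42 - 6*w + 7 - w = 49 - 7*w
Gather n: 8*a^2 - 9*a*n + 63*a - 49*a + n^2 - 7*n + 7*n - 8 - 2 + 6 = 8*a^2 - 9*a*n + 14*a + n^2 - 4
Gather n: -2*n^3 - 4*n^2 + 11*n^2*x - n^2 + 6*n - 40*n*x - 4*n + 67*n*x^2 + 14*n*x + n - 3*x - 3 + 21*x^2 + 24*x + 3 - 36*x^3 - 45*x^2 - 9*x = -2*n^3 + n^2*(11*x - 5) + n*(67*x^2 - 26*x + 3) - 36*x^3 - 24*x^2 + 12*x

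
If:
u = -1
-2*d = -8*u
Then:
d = -4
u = -1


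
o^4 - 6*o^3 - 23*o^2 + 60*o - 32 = (o - 8)*(o - 1)^2*(o + 4)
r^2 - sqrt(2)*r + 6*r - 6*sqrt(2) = (r + 6)*(r - sqrt(2))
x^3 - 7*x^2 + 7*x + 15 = (x - 5)*(x - 3)*(x + 1)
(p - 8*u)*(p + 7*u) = p^2 - p*u - 56*u^2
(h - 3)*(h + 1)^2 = h^3 - h^2 - 5*h - 3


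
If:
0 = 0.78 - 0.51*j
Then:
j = 1.53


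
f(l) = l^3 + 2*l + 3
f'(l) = 3*l^2 + 2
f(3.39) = 48.74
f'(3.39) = 36.48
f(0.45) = 3.99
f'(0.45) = 2.61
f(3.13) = 39.92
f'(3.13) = 31.39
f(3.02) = 36.58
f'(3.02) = 29.36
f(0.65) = 4.57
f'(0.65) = 3.27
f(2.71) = 28.32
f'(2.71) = 24.03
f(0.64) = 4.54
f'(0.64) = 3.23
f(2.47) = 23.01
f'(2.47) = 20.30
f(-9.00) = -744.00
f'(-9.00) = 245.00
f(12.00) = 1755.00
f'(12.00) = 434.00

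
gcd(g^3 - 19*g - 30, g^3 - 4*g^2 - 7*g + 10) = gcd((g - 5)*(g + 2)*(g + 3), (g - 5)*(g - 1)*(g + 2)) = g^2 - 3*g - 10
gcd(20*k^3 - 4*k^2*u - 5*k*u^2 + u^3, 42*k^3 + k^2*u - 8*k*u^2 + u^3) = 2*k + u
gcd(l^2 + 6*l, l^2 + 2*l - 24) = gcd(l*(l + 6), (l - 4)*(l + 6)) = l + 6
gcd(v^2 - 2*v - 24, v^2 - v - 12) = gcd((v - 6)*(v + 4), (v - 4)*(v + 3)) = 1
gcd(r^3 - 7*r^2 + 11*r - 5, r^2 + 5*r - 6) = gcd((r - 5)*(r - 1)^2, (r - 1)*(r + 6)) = r - 1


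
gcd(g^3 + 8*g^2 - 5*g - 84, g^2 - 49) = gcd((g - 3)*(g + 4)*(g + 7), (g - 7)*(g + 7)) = g + 7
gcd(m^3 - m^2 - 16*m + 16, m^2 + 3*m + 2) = 1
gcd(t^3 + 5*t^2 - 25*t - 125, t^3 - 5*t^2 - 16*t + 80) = t - 5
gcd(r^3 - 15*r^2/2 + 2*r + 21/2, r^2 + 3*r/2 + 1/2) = r + 1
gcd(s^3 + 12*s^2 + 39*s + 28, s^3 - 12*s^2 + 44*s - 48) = 1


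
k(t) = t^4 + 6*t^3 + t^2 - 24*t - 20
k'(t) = 4*t^3 + 18*t^2 + 2*t - 24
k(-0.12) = -17.12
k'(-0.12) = -23.99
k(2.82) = 118.07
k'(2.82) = 214.49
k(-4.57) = -25.92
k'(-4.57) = -38.99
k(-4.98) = -1.66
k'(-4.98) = -81.58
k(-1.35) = 2.78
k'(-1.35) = -3.74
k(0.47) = -30.39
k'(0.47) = -18.67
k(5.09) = 1346.21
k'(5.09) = 980.01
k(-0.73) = -4.00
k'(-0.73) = -17.42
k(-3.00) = -20.00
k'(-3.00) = 24.00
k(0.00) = -20.00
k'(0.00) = -24.00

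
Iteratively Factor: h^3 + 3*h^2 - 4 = (h + 2)*(h^2 + h - 2) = (h + 2)^2*(h - 1)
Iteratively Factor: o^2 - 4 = (o - 2)*(o + 2)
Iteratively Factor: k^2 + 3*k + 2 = (k + 1)*(k + 2)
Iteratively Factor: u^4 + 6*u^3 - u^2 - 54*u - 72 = (u - 3)*(u^3 + 9*u^2 + 26*u + 24) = (u - 3)*(u + 2)*(u^2 + 7*u + 12) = (u - 3)*(u + 2)*(u + 3)*(u + 4)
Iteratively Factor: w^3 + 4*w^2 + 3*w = (w)*(w^2 + 4*w + 3) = w*(w + 1)*(w + 3)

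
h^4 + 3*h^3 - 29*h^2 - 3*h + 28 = (h - 4)*(h - 1)*(h + 1)*(h + 7)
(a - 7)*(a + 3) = a^2 - 4*a - 21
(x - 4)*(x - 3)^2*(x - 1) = x^4 - 11*x^3 + 43*x^2 - 69*x + 36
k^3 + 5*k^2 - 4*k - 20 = (k - 2)*(k + 2)*(k + 5)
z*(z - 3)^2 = z^3 - 6*z^2 + 9*z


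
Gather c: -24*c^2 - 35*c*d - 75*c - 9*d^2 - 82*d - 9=-24*c^2 + c*(-35*d - 75) - 9*d^2 - 82*d - 9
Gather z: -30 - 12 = -42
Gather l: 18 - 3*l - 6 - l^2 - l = -l^2 - 4*l + 12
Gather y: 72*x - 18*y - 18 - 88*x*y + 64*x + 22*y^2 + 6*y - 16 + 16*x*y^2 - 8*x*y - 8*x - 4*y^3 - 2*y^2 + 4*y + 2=128*x - 4*y^3 + y^2*(16*x + 20) + y*(-96*x - 8) - 32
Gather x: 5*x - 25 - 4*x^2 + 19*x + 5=-4*x^2 + 24*x - 20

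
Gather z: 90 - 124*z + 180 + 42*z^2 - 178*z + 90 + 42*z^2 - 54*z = 84*z^2 - 356*z + 360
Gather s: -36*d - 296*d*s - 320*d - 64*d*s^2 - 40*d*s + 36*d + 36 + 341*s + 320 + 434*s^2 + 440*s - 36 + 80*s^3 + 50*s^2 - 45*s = -320*d + 80*s^3 + s^2*(484 - 64*d) + s*(736 - 336*d) + 320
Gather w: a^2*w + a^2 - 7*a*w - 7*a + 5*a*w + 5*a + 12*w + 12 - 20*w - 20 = a^2 - 2*a + w*(a^2 - 2*a - 8) - 8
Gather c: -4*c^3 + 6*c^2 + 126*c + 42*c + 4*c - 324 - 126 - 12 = -4*c^3 + 6*c^2 + 172*c - 462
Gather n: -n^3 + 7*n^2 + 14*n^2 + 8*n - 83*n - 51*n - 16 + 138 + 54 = -n^3 + 21*n^2 - 126*n + 176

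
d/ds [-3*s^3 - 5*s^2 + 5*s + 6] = -9*s^2 - 10*s + 5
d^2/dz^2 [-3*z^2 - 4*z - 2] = -6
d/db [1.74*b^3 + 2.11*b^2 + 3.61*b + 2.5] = 5.22*b^2 + 4.22*b + 3.61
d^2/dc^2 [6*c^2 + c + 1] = 12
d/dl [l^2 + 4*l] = 2*l + 4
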